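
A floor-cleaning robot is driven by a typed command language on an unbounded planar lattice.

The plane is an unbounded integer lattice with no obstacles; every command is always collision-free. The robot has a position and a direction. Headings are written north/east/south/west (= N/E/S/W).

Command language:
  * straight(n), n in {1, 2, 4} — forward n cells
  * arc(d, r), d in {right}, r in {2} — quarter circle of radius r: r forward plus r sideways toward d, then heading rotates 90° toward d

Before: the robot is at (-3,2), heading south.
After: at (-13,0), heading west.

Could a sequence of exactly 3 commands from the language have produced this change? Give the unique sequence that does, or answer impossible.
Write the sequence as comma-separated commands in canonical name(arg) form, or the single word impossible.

arc(right, 2), straight(4), straight(4)

key: position moved to (-13,0) AND the heading swung to W — translation plus rotation needed
start: at (-3,2), heading south
t=1 arc(right, 2) ⇒ at (-5,0), heading west
t=2 straight(4) ⇒ at (-9,0), heading west
t=3 straight(4) ⇒ at (-13,0), heading west
all 64 alternatives checked — unique.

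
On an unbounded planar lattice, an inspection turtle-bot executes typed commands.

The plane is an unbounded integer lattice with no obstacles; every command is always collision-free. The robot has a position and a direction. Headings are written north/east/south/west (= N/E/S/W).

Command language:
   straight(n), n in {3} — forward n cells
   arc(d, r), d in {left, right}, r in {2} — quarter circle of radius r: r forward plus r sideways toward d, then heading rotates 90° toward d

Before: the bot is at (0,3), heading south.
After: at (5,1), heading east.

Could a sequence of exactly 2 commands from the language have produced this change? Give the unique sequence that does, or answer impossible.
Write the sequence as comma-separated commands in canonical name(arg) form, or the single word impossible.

arc(left, 2), straight(3)

key: order matters: swapping arc(left, 2) and straight(3) lands elsewhere
from: at (0,3), heading south
1. arc(left, 2) → at (2,1), heading east
2. straight(3) → at (5,1), heading east
no rival 2-sequence matches.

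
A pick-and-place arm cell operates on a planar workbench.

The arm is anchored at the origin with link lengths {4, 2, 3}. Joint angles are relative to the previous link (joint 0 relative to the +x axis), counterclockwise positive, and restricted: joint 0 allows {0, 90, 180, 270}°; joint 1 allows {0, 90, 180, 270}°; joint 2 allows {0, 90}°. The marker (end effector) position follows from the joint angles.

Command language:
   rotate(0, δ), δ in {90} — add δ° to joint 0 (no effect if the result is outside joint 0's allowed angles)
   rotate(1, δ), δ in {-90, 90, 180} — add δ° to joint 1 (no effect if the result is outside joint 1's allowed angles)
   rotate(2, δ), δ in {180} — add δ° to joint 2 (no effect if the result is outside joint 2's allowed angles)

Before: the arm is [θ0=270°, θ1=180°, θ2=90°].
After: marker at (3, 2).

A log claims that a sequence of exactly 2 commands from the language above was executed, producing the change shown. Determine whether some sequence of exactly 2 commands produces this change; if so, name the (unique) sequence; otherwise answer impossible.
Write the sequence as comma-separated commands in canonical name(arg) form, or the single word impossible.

initial: [θ0=270°, θ1=180°, θ2=90°]
step 1 (rotate(0, 90)): [θ0=0°, θ1=180°, θ2=90°]
step 2 (rotate(0, 90)): [θ0=90°, θ1=180°, θ2=90°]
no rival 2-sequence matches.

rotate(0, 90), rotate(0, 90)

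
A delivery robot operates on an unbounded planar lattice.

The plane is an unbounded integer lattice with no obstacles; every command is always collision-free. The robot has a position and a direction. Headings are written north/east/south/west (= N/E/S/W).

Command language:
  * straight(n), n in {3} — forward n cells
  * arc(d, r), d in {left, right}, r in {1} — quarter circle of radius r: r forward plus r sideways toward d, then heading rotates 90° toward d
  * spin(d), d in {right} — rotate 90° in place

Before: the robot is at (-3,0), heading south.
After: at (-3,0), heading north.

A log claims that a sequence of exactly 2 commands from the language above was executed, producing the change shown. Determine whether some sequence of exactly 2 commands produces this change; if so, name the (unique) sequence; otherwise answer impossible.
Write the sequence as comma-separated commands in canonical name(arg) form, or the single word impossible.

key: (-3,0) unmoved — no command in the sequence translates
initial: at (-3,0), heading south
1. spin(right) → at (-3,0), heading west
2. spin(right) → at (-3,0), heading north
all 16 alternatives checked — unique.

spin(right), spin(right)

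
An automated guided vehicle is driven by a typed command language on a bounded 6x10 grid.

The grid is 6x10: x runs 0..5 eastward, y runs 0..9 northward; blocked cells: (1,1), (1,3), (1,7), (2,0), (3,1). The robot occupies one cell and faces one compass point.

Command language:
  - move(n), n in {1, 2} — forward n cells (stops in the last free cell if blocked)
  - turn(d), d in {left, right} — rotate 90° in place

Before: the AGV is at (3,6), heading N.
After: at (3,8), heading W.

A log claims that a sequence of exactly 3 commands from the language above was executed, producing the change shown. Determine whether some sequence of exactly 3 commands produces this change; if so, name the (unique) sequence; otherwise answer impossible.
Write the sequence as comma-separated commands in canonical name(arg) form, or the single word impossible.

key: cell and facing (now W) both changed — the 3 commands mix motion and turning
initial: at (3,6), heading N
[1] after move(1): at (3,7), heading N
[2] after move(1): at (3,8), heading N
[3] after turn(left): at (3,8), heading W
all 64 alternatives checked — unique.

move(1), move(1), turn(left)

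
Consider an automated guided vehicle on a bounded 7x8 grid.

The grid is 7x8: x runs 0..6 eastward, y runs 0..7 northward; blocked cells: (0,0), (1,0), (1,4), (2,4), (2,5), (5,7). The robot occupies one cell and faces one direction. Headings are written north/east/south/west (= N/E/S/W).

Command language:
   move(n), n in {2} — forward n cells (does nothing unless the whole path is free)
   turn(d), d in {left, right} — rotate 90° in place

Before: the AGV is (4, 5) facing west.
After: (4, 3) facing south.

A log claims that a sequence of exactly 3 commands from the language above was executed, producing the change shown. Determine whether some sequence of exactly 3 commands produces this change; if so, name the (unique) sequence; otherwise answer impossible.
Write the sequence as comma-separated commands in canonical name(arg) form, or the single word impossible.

move(2), turn(left), move(2)

key: the first move(2) would hit the blocked cell at (2,5), so it does nothing
from: (4, 5) facing west
t=1 move(2) ⇒ (4, 5) facing west
t=2 turn(left) ⇒ (4, 5) facing south
t=3 move(2) ⇒ (4, 3) facing south
all 27 alternatives checked — unique.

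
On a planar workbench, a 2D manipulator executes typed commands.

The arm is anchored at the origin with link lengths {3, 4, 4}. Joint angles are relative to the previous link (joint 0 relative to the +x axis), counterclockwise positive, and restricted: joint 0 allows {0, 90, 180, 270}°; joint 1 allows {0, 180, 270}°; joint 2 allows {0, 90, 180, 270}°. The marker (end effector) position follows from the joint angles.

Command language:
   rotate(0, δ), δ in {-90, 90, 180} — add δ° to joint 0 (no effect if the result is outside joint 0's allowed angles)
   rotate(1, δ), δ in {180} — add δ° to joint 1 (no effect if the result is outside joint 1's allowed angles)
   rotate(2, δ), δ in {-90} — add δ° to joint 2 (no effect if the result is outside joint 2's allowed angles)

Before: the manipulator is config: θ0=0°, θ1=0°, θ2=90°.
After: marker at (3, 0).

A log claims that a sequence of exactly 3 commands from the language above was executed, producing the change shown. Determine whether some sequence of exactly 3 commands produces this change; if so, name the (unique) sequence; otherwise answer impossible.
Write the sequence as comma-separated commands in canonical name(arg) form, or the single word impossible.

t0: config: θ0=0°, θ1=0°, θ2=90°
t=1 rotate(2, -90) ⇒ config: θ0=0°, θ1=0°, θ2=0°
t=2 rotate(2, -90) ⇒ config: θ0=0°, θ1=0°, θ2=270°
t=3 rotate(2, -90) ⇒ config: θ0=0°, θ1=0°, θ2=180°
no other 3-command option fits: unique.

rotate(2, -90), rotate(2, -90), rotate(2, -90)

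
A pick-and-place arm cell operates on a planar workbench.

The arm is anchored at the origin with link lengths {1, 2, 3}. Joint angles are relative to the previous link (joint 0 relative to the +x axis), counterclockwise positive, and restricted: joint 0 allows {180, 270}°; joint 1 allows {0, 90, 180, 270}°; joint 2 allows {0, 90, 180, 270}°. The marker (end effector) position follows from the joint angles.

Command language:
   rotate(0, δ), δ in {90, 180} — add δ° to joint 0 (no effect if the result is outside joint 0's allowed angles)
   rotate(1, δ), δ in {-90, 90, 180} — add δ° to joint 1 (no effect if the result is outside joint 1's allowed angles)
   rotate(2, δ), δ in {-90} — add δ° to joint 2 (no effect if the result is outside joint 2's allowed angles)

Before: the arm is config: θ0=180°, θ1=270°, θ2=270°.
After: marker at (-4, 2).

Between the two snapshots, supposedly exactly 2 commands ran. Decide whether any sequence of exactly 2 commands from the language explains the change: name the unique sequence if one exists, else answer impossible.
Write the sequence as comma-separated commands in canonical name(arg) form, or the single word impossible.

begin: config: θ0=180°, θ1=270°, θ2=270°
[1] after rotate(2, -90): config: θ0=180°, θ1=270°, θ2=180°
[2] after rotate(2, -90): config: θ0=180°, θ1=270°, θ2=90°
no rival 2-sequence matches.

rotate(2, -90), rotate(2, -90)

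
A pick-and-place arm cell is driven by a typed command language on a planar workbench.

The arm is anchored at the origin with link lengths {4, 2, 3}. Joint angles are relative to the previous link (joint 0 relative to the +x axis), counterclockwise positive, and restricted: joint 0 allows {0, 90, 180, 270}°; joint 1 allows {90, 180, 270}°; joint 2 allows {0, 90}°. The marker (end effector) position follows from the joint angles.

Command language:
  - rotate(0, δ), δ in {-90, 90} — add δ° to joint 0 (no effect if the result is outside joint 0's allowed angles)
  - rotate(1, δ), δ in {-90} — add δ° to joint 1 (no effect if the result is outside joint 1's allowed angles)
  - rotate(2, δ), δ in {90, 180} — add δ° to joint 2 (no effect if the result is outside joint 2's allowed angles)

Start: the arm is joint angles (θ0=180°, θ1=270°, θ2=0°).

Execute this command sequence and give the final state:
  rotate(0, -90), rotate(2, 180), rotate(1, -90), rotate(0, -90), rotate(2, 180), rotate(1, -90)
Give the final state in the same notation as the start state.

start: joint angles (θ0=180°, θ1=270°, θ2=0°)
t=1 rotate(0, -90) ⇒ joint angles (θ0=90°, θ1=270°, θ2=0°)
t=2 rotate(2, 180) ⇒ joint angles (θ0=90°, θ1=270°, θ2=0°)
t=3 rotate(1, -90) ⇒ joint angles (θ0=90°, θ1=180°, θ2=0°)
t=4 rotate(0, -90) ⇒ joint angles (θ0=0°, θ1=180°, θ2=0°)
t=5 rotate(2, 180) ⇒ joint angles (θ0=0°, θ1=180°, θ2=0°)
t=6 rotate(1, -90) ⇒ joint angles (θ0=0°, θ1=90°, θ2=0°)

joint angles (θ0=0°, θ1=90°, θ2=0°)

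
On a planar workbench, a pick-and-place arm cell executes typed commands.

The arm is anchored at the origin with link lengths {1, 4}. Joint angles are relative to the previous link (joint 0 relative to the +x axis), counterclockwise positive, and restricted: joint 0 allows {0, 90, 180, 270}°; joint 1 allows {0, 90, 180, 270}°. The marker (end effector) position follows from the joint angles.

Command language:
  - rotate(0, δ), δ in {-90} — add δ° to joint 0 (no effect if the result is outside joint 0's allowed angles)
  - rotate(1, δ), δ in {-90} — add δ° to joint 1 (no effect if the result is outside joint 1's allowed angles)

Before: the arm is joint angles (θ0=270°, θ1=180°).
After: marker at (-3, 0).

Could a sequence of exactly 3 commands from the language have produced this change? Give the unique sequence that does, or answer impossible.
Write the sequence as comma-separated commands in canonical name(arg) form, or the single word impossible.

begin: joint angles (θ0=270°, θ1=180°)
step 1 (rotate(0, -90)): joint angles (θ0=180°, θ1=180°)
step 2 (rotate(0, -90)): joint angles (θ0=90°, θ1=180°)
step 3 (rotate(0, -90)): joint angles (θ0=0°, θ1=180°)
no rival 3-sequence matches.

rotate(0, -90), rotate(0, -90), rotate(0, -90)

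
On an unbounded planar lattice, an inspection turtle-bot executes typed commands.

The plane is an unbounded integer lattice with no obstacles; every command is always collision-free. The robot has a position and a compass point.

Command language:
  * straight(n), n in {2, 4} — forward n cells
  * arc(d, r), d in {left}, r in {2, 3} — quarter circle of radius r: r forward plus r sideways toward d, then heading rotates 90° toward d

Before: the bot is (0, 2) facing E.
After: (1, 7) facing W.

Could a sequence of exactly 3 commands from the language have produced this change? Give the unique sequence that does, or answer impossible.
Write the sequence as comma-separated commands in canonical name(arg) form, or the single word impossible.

key: cell and facing (now W) both changed — the 3 commands mix motion and turning
initial: (0, 2) facing E
step 1 (straight(2)): (2, 2) facing E
step 2 (arc(left, 2)): (4, 4) facing N
step 3 (arc(left, 3)): (1, 7) facing W
uniquely the one of 64 3-step routes that fits.

straight(2), arc(left, 2), arc(left, 3)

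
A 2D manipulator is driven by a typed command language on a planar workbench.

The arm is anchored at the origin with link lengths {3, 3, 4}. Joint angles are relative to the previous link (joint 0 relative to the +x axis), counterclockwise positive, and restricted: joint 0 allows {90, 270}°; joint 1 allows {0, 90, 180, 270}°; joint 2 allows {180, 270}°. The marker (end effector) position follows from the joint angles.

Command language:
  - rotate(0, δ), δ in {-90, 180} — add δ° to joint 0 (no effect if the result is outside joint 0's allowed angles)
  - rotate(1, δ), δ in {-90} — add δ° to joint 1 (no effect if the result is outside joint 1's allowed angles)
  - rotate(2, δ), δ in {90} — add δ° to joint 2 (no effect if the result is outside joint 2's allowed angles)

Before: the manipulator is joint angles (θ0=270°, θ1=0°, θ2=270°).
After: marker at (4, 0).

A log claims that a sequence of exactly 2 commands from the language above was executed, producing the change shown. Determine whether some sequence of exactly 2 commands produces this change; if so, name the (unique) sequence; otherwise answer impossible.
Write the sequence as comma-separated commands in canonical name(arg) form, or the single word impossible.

initial: joint angles (θ0=270°, θ1=0°, θ2=270°)
t=1 rotate(1, -90) ⇒ joint angles (θ0=270°, θ1=270°, θ2=270°)
t=2 rotate(1, -90) ⇒ joint angles (θ0=270°, θ1=180°, θ2=270°)
no other 2-command option fits: unique.

rotate(1, -90), rotate(1, -90)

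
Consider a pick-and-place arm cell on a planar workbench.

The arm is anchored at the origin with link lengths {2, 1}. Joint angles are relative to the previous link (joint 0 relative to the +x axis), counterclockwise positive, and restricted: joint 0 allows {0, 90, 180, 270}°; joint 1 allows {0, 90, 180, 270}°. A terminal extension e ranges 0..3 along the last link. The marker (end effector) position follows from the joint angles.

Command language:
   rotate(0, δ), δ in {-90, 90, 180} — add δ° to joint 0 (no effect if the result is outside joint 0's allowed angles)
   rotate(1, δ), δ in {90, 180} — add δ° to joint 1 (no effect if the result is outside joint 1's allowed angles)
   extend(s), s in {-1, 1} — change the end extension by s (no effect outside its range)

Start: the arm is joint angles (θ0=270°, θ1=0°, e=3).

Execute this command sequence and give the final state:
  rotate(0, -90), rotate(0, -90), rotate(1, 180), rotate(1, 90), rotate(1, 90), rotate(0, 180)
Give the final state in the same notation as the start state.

from: joint angles (θ0=270°, θ1=0°, e=3)
1. rotate(0, -90) → joint angles (θ0=180°, θ1=0°, e=3)
2. rotate(0, -90) → joint angles (θ0=90°, θ1=0°, e=3)
3. rotate(1, 180) → joint angles (θ0=90°, θ1=180°, e=3)
4. rotate(1, 90) → joint angles (θ0=90°, θ1=270°, e=3)
5. rotate(1, 90) → joint angles (θ0=90°, θ1=0°, e=3)
6. rotate(0, 180) → joint angles (θ0=270°, θ1=0°, e=3)

joint angles (θ0=270°, θ1=0°, e=3)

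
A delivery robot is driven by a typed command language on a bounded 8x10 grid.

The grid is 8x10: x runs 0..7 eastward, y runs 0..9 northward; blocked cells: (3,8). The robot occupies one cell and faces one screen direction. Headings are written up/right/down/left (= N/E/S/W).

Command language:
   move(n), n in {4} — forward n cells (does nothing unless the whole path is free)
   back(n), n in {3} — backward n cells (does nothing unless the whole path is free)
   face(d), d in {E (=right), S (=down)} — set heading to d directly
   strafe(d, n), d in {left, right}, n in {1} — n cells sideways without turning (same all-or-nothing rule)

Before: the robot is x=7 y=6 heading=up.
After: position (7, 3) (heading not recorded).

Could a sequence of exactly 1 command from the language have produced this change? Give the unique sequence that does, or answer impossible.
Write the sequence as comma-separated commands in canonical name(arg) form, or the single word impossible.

back(3)

start: x=7 y=6 heading=up
t=1 back(3) ⇒ x=7 y=3 heading=up
uniquely the one of 6 1-step routes that fits.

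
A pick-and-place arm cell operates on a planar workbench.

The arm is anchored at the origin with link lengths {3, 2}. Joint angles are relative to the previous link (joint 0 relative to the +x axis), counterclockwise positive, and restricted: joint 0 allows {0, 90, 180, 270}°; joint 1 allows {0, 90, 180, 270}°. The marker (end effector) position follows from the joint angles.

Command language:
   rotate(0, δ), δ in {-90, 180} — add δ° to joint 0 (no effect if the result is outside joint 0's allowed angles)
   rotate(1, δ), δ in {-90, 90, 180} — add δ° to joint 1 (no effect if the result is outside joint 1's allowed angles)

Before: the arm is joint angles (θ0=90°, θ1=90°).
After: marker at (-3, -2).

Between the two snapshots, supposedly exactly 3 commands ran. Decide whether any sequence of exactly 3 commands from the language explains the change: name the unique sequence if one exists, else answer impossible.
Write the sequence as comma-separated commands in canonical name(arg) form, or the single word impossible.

start: joint angles (θ0=90°, θ1=90°)
t=1 rotate(0, -90) ⇒ joint angles (θ0=0°, θ1=90°)
t=2 rotate(0, -90) ⇒ joint angles (θ0=270°, θ1=90°)
t=3 rotate(0, -90) ⇒ joint angles (θ0=180°, θ1=90°)
no other 3-command option fits: unique.

rotate(0, -90), rotate(0, -90), rotate(0, -90)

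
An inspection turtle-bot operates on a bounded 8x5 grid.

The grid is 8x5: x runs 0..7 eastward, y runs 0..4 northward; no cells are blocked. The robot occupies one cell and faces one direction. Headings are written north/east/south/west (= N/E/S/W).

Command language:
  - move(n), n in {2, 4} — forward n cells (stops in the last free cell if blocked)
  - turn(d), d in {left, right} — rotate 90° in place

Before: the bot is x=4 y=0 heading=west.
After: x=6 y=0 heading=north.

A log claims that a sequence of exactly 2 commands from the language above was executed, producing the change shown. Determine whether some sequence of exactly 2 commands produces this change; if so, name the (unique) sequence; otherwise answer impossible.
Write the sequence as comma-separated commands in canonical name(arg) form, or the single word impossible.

checked all 2-command options: none fits.

impossible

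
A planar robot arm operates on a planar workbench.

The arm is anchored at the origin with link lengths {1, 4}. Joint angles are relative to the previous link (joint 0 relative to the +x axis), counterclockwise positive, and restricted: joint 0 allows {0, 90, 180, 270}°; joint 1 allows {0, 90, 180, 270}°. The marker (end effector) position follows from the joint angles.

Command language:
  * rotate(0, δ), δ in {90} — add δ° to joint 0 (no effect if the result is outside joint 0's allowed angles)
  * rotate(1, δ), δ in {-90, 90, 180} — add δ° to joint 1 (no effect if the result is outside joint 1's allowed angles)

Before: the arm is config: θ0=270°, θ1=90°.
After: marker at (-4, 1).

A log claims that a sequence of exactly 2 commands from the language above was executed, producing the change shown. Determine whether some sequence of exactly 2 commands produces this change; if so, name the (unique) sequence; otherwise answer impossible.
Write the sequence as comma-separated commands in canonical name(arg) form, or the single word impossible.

rotate(0, 90), rotate(0, 90)

from: config: θ0=270°, θ1=90°
step 1 (rotate(0, 90)): config: θ0=0°, θ1=90°
step 2 (rotate(0, 90)): config: θ0=90°, θ1=90°
no rival 2-sequence matches.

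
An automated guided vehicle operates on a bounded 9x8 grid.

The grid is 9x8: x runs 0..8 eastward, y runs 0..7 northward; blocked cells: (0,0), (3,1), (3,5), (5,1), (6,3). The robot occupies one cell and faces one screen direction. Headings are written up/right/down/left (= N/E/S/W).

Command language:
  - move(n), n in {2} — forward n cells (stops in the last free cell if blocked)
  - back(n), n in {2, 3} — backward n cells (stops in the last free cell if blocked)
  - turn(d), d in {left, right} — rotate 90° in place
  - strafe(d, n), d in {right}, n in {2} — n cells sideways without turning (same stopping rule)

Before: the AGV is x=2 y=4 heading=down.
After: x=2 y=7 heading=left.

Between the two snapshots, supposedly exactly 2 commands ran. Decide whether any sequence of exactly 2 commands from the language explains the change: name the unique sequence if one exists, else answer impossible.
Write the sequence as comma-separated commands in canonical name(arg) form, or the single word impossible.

key: position moved to (2,7) AND the heading swung to W — translation plus rotation needed
initial: x=2 y=4 heading=down
1. back(3) → x=2 y=7 heading=down
2. turn(right) → x=2 y=7 heading=left
all 36 alternatives checked — unique.

back(3), turn(right)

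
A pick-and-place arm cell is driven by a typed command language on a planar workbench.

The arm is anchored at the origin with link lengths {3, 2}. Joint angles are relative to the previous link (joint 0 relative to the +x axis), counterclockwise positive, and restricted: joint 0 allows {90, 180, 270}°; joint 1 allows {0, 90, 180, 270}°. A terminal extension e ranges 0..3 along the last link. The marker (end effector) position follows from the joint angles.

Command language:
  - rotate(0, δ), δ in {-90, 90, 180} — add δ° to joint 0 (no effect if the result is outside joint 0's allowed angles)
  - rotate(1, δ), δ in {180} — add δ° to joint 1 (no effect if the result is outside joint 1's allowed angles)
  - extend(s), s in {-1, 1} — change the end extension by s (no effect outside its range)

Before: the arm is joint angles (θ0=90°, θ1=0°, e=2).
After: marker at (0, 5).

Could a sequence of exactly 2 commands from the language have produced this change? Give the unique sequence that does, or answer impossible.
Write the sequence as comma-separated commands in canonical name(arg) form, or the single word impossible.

extend(-1), extend(-1)

t0: joint angles (θ0=90°, θ1=0°, e=2)
1. extend(-1) → joint angles (θ0=90°, θ1=0°, e=1)
2. extend(-1) → joint angles (θ0=90°, θ1=0°, e=0)
no other 2-command option fits: unique.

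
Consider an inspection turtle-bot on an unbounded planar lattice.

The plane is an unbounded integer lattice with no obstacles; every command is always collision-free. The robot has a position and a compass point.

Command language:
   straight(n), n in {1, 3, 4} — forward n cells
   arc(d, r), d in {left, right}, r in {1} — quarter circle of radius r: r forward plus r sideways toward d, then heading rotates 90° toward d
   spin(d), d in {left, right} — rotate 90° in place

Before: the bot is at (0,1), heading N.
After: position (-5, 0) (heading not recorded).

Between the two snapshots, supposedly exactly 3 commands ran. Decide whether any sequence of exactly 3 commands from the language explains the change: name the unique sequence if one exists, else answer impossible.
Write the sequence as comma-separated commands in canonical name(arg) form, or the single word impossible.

spin(left), straight(4), arc(left, 1)

key: order matters: swapping spin(left) and arc(left, 1) lands elsewhere
start: at (0,1), heading N
t=1 spin(left) ⇒ at (0,1), heading W
t=2 straight(4) ⇒ at (-4,1), heading W
t=3 arc(left, 1) ⇒ at (-5,0), heading S
uniquely the one of 343 3-step routes that fits.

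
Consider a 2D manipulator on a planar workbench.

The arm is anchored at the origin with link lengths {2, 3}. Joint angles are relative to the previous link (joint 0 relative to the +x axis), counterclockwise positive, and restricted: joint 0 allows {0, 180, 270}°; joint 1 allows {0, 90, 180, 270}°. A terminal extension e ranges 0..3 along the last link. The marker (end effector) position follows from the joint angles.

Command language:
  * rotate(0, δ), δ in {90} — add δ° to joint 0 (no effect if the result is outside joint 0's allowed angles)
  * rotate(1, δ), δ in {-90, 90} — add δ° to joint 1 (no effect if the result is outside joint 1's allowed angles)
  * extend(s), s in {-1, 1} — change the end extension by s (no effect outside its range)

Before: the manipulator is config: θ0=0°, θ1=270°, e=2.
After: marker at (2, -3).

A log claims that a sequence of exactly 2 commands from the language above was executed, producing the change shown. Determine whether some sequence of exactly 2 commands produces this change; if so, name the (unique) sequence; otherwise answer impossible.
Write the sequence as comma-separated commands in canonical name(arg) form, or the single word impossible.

t0: config: θ0=0°, θ1=270°, e=2
step 1 (extend(-1)): config: θ0=0°, θ1=270°, e=1
step 2 (extend(-1)): config: θ0=0°, θ1=270°, e=0
all 25 alternatives checked — unique.

extend(-1), extend(-1)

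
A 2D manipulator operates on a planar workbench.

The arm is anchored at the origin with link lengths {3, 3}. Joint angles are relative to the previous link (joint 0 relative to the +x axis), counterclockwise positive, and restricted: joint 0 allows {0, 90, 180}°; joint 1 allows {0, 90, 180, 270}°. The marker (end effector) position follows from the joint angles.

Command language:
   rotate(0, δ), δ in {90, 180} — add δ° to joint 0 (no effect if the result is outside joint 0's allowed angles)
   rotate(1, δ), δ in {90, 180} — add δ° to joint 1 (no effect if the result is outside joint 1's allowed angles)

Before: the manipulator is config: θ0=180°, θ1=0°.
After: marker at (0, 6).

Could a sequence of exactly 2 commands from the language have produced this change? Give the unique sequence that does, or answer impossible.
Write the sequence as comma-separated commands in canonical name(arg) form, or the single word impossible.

key: running rotate(0, 90) before rotate(0, 180) would end elsewhere — order is forced
from: config: θ0=180°, θ1=0°
1. rotate(0, 180) → config: θ0=0°, θ1=0°
2. rotate(0, 90) → config: θ0=90°, θ1=0°
uniquely the one of 16 2-step routes that fits.

rotate(0, 180), rotate(0, 90)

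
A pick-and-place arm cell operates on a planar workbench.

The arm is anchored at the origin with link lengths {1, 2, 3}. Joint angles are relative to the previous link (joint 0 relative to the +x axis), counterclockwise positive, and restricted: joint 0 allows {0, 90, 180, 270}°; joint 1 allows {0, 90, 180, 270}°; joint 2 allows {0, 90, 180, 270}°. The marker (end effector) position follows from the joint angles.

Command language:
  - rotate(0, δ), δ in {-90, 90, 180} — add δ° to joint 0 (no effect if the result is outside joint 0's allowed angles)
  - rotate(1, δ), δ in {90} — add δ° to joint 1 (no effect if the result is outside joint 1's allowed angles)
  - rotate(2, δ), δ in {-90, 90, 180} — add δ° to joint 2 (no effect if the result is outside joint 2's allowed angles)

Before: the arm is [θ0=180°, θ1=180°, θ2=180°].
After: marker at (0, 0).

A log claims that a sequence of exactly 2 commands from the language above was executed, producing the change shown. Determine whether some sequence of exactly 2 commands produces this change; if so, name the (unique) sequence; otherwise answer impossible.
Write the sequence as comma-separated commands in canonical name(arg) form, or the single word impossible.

rotate(1, 90), rotate(1, 90)

begin: [θ0=180°, θ1=180°, θ2=180°]
step 1 (rotate(1, 90)): [θ0=180°, θ1=270°, θ2=180°]
step 2 (rotate(1, 90)): [θ0=180°, θ1=0°, θ2=180°]
no other 2-command option fits: unique.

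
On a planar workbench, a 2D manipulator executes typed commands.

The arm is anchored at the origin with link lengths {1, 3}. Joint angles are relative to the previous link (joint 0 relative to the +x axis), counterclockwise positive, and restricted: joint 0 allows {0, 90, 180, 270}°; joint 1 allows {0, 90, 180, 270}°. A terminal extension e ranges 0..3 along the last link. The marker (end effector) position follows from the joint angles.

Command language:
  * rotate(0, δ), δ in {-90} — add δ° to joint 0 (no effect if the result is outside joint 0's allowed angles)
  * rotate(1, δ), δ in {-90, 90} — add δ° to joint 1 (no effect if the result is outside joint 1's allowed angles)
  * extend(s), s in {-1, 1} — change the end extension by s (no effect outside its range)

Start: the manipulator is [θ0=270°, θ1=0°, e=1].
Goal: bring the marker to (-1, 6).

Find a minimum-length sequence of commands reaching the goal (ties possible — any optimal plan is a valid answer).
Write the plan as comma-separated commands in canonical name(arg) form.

from: [θ0=270°, θ1=0°, e=1]
step 1 (rotate(0, -90)): [θ0=180°, θ1=0°, e=1]
step 2 (rotate(1, -90)): [θ0=180°, θ1=270°, e=1]
step 3 (extend(1)): [θ0=180°, θ1=270°, e=2]
step 4 (extend(1)): [θ0=180°, θ1=270°, e=3]
nothing shorter than 4 reaches the goal.

rotate(0, -90), rotate(1, -90), extend(1), extend(1)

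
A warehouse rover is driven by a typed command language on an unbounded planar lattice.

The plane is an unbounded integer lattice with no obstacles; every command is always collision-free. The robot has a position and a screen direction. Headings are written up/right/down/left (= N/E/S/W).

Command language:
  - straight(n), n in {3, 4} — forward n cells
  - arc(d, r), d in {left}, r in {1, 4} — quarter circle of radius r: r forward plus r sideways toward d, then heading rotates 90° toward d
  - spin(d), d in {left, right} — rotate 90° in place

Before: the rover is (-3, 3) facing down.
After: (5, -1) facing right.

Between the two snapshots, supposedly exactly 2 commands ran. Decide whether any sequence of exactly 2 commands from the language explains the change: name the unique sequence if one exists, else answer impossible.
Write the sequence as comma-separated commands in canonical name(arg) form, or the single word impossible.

key: running straight(4) before arc(left, 4) would end elsewhere — order is forced
from: (-3, 3) facing down
step 1 (arc(left, 4)): (1, -1) facing right
step 2 (straight(4)): (5, -1) facing right
all 36 alternatives checked — unique.

arc(left, 4), straight(4)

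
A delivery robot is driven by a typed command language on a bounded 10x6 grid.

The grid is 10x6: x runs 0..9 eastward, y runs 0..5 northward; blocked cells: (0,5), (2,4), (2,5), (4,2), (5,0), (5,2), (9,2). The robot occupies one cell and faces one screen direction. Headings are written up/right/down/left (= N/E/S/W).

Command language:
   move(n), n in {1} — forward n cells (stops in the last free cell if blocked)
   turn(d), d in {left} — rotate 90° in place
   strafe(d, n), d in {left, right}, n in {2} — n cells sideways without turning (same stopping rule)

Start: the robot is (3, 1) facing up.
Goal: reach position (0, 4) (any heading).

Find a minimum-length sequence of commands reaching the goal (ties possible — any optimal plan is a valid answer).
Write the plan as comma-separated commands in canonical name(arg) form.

strafe(left, 2), strafe(left, 2), turn(left), strafe(right, 2), strafe(right, 2)

begin: (3, 1) facing up
step 1 (strafe(left, 2)): (1, 1) facing up
step 2 (strafe(left, 2)): (0, 1) facing up
step 3 (turn(left)): (0, 1) facing left
step 4 (strafe(right, 2)): (0, 3) facing left
step 5 (strafe(right, 2)): (0, 4) facing left
nothing shorter than 5 reaches the goal.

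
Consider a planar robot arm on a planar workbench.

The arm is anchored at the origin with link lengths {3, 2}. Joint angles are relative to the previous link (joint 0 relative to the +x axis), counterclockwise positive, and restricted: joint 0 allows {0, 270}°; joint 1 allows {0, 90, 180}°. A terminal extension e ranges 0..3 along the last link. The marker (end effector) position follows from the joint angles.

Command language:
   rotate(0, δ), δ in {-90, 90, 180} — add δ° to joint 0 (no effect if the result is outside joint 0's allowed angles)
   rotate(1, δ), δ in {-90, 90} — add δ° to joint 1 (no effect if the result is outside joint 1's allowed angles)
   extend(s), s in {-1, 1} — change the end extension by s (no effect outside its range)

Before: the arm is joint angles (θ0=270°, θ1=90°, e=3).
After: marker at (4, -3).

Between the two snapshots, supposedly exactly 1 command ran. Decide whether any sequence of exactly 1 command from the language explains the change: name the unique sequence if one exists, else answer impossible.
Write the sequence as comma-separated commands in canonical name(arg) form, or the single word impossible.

extend(-1)

initial: joint angles (θ0=270°, θ1=90°, e=3)
[1] after extend(-1): joint angles (θ0=270°, θ1=90°, e=2)
no rival 1-sequence matches.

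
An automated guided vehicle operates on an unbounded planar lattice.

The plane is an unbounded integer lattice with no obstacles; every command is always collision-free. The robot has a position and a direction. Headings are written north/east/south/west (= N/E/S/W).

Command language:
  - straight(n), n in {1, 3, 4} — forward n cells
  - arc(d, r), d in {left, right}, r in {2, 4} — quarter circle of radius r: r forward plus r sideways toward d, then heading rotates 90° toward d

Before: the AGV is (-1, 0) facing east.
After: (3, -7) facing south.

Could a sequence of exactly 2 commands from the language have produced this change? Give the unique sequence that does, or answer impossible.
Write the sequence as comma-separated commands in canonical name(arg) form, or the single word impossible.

key: order matters: swapping arc(right, 4) and straight(3) lands elsewhere
from: (-1, 0) facing east
1. arc(right, 4) → (3, -4) facing south
2. straight(3) → (3, -7) facing south
no rival 2-sequence matches.

arc(right, 4), straight(3)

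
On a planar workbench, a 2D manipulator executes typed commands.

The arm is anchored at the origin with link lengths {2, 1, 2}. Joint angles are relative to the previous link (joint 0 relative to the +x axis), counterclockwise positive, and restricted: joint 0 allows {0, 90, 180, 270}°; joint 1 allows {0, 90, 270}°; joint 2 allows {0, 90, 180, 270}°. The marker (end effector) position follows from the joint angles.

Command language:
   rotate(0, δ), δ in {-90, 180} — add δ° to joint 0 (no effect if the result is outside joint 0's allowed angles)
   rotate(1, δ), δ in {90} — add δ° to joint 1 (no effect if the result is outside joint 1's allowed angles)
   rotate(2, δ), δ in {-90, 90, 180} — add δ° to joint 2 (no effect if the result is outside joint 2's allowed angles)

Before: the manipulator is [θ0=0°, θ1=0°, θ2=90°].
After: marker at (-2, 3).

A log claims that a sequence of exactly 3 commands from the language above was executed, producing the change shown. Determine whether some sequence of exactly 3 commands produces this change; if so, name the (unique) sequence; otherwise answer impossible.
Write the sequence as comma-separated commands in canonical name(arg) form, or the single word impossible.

begin: [θ0=0°, θ1=0°, θ2=90°]
t=1 rotate(0, -90) ⇒ [θ0=270°, θ1=0°, θ2=90°]
t=2 rotate(0, -90) ⇒ [θ0=180°, θ1=0°, θ2=90°]
t=3 rotate(0, -90) ⇒ [θ0=90°, θ1=0°, θ2=90°]
no other 3-command option fits: unique.

rotate(0, -90), rotate(0, -90), rotate(0, -90)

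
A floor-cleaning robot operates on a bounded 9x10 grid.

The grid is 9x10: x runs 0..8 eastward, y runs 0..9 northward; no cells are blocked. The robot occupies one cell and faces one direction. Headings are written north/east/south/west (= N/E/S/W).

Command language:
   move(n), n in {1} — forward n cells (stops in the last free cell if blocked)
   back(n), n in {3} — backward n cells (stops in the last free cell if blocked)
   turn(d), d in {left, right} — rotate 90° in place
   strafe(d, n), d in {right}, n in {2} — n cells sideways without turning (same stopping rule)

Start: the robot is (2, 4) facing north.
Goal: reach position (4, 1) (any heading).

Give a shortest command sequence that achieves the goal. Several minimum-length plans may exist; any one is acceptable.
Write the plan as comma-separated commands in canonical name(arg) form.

strafe(right, 2), back(3)

begin: (2, 4) facing north
1. strafe(right, 2) → (4, 4) facing north
2. back(3) → (4, 1) facing north
nothing shorter than 2 reaches the goal.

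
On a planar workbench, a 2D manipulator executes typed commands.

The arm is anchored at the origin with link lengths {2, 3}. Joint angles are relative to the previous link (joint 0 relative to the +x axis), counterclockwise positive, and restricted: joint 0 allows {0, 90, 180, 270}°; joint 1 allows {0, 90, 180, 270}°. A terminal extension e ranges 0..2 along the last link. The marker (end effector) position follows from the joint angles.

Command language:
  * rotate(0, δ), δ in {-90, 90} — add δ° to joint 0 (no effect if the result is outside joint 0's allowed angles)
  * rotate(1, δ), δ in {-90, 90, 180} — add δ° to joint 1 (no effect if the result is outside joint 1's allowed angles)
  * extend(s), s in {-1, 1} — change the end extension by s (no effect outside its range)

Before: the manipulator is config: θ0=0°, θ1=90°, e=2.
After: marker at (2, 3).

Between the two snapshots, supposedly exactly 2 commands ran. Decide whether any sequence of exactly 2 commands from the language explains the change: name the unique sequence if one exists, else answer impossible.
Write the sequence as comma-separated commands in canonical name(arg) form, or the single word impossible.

extend(-1), extend(-1)

t0: config: θ0=0°, θ1=90°, e=2
1. extend(-1) → config: θ0=0°, θ1=90°, e=1
2. extend(-1) → config: θ0=0°, θ1=90°, e=0
all 49 alternatives checked — unique.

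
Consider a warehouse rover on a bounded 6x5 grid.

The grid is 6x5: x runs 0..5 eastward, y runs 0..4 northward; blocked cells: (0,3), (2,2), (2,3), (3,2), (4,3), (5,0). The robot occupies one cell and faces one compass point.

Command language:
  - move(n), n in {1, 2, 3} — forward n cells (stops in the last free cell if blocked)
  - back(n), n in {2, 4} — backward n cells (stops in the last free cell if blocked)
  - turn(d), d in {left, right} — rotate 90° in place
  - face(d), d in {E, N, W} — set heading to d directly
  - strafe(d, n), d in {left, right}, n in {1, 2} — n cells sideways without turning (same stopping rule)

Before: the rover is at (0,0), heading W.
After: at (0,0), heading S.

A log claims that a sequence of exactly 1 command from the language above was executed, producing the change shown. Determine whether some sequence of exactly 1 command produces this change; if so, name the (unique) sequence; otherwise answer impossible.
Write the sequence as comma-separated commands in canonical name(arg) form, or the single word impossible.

turn(left)

key: (0,0) unchanged — the single command moves nothing
initial: at (0,0), heading W
t=1 turn(left) ⇒ at (0,0), heading S
uniquely the one of 14 1-step routes that fits.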